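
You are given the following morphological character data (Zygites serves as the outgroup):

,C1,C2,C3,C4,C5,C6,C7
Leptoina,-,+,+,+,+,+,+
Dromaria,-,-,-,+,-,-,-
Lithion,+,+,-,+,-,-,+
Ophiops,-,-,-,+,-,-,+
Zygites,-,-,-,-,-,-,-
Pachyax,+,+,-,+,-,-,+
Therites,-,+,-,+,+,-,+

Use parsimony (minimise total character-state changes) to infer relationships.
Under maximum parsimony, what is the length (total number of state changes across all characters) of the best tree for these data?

The outgroup has state '-' for every character, so '+' is the derived state throughout.
Only Lithion and Pachyax show the derived state '+' for C1, supporting them as a clade.
C2 (derived state '+') is shared by Leptoina, Lithion, Pachyax, and Therites — a synapomorphy uniting that clade.
C3 (derived state '+') is unique to Leptoina (autapomorphy; uninformative for grouping).
C4 (derived state '+') is shared by all ingroup taxa — unites the whole ingroup.
C5 (derived state '+') is shared by Leptoina and Therites — a synapomorphy uniting that clade.
C6: derived state '+' in Leptoina only — an autapomorphy, so it tells us nothing about relationships among taxa.
Only Leptoina, Lithion, Ophiops, Pachyax, and Therites show the derived state '+' for C7, supporting them as a clade.
Most parsimonious ingroup topology: ((Ophiops,((Pachyax,Lithion),(Therites,Leptoina))),Dromaria).
Changes per character on this tree: C1: 1; C2: 1; C3: 1; C4: 1; C5: 1; C6: 1; C7: 1.
Total = 7.

7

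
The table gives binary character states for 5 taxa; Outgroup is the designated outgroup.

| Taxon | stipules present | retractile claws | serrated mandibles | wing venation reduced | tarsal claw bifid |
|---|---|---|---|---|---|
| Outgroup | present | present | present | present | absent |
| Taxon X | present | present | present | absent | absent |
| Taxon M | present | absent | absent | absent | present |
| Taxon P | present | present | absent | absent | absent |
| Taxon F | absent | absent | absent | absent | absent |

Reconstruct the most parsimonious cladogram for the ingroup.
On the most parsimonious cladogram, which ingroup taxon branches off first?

Character polarity is set by the outgroup: the derived state is whichever differs from the outgroup's state, so for stipules present, retractile claws, serrated mandibles, wing venation reduced the derived state is 'absent', and for the remaining characters it is 'present'.
stipules present (derived state 'absent') is unique to Taxon F (autapomorphy; uninformative for grouping).
retractile claws: derived state 'absent' in Taxon F and Taxon M only — synapomorphy for {Taxon F, Taxon M}.
serrated mandibles (derived state 'absent') is shared by Taxon F, Taxon M, and Taxon P — a synapomorphy uniting that clade.
All ingroup taxa share the derived state 'absent' for wing venation reduced; it defines the ingroup but does not resolve relationships within it.
tarsal claw bifid: derived state 'present' in Taxon M only — an autapomorphy, so it tells us nothing about relationships among taxa.
Most parsimonious ingroup topology: (Taxon X,((Taxon M,Taxon F),Taxon P)).
Taxon X is sister to the clade containing all other ingroup taxa, so it is the earliest-diverging (most basal) ingroup lineage.

Taxon X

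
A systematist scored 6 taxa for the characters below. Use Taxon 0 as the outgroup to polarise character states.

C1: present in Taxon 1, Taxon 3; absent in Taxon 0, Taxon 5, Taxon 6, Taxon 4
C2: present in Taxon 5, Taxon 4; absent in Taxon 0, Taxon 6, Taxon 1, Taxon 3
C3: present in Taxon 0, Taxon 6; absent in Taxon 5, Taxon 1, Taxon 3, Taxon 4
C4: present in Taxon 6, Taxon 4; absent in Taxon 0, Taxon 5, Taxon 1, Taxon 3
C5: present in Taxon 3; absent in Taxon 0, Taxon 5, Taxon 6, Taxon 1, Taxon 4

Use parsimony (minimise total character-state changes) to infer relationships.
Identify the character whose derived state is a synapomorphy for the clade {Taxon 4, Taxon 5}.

C2

Character polarity is set by the outgroup: the derived state is whichever differs from the outgroup's state, so for C3 the derived state is 'absent', and for the remaining characters it is 'present'.
Only Taxon 1 and Taxon 3 show the derived state 'present' for C1, supporting them as a clade.
C2: derived state 'present' in Taxon 4 and Taxon 5 only — synapomorphy for {Taxon 4, Taxon 5}.
C3 (derived state 'absent') is shared by Taxon 1, Taxon 3, Taxon 4, and Taxon 5 — a synapomorphy uniting that clade.
C4 (state 'present') occurs in Taxon 4 and Taxon 6 but conflicts with the nesting implied by the other characters — most parsimoniously interpreted as homoplasy.
C5: derived state 'present' in Taxon 3 only — an autapomorphy, so it tells us nothing about relationships among taxa.
Most parsimonious ingroup topology: (((Taxon 5,Taxon 4),(Taxon 1,Taxon 3)),Taxon 6).
The clade {Taxon 4, Taxon 5} is supported by C2: its derived state 'present' occurs in exactly those taxa and in no other taxon (including the outgroup).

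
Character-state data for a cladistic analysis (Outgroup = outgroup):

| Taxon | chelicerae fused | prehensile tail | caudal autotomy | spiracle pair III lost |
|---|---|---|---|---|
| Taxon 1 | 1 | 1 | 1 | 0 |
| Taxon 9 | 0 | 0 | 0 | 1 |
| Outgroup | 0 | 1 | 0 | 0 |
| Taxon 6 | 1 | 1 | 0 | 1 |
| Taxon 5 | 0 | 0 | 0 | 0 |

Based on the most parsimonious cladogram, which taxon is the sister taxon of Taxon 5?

Taxon 9

Character polarity is set by the outgroup: the derived state is whichever differs from the outgroup's state, so for prehensile tail the derived state is '0', and for the remaining characters it is '1'.
Only Taxon 1 and Taxon 6 show the derived state '1' for chelicerae fused, supporting them as a clade.
prehensile tail (derived state '0') is shared by Taxon 5 and Taxon 9 — a synapomorphy uniting that clade.
caudal autotomy (derived state '1') is unique to Taxon 1 (autapomorphy; uninformative for grouping).
spiracle pair III lost (state '1') occurs in Taxon 6 and Taxon 9 but conflicts with the nesting implied by the other characters — most parsimoniously interpreted as homoplasy.
Most parsimonious ingroup topology: ((Taxon 5,Taxon 9),(Taxon 6,Taxon 1)).
Taxon 5 and Taxon 9 form a cherry on this tree, so they are sister taxa.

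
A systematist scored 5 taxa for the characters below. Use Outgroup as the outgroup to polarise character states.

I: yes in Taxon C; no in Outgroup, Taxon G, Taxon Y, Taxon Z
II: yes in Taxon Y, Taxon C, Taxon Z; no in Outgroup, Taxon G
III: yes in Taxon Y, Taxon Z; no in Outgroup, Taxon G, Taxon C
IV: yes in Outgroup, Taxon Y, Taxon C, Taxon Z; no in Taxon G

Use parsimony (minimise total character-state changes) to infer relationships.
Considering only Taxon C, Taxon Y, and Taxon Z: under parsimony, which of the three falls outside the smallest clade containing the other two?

Character polarity is set by the outgroup: the derived state is whichever differs from the outgroup's state, so for IV the derived state is 'no', and for the remaining characters it is 'yes'.
I: derived state 'yes' in Taxon C only — an autapomorphy, so it tells us nothing about relationships among taxa.
II (derived state 'yes') is shared by Taxon C, Taxon Y, and Taxon Z — a synapomorphy uniting that clade.
III (derived state 'yes') is shared by Taxon Y and Taxon Z — a synapomorphy uniting that clade.
IV: derived state 'no' in Taxon G only — an autapomorphy, so it tells us nothing about relationships among taxa.
Most parsimonious ingroup topology: (Taxon G,((Taxon Y,Taxon Z),Taxon C)).
Taxon Y and Taxon Z share a more recent common ancestor with each other than either does with Taxon C, so Taxon C is the least closely related of the three.

Taxon C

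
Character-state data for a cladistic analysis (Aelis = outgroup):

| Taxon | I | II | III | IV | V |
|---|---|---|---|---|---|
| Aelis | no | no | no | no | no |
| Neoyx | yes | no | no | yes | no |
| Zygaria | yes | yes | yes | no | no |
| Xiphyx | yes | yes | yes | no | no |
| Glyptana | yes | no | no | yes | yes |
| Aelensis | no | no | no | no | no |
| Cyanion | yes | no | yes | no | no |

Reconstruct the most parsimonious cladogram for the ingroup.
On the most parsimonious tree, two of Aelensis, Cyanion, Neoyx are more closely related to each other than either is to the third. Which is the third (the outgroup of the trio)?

Aelensis

The outgroup has state 'no' for every character, so 'yes' is the derived state throughout.
I (derived state 'yes') is shared by Cyanion, Glyptana, Neoyx, Xiphyx, and Zygaria — a synapomorphy uniting that clade.
II: derived state 'yes' in Xiphyx and Zygaria only — synapomorphy for {Xiphyx, Zygaria}.
III: derived state 'yes' in Cyanion, Xiphyx, and Zygaria only — synapomorphy for {Cyanion, Xiphyx, Zygaria}.
IV: derived state 'yes' in Glyptana and Neoyx only — synapomorphy for {Glyptana, Neoyx}.
V (derived state 'yes') is unique to Glyptana (autapomorphy; uninformative for grouping).
Most parsimonious ingroup topology: (((Neoyx,Glyptana),((Zygaria,Xiphyx),Cyanion)),Aelensis).
Cyanion and Neoyx share a more recent common ancestor with each other than either does with Aelensis, so Aelensis is the least closely related of the three.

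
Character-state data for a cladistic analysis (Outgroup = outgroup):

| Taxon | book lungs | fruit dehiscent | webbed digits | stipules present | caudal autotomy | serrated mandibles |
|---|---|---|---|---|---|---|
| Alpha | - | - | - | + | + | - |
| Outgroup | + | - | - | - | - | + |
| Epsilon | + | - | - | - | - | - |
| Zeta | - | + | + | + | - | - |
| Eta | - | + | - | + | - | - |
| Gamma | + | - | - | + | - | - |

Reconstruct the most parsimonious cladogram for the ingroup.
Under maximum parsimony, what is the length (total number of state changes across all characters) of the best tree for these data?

6

Character polarity is set by the outgroup: the derived state is whichever differs from the outgroup's state, so for book lungs, serrated mandibles the derived state is '-', and for the remaining characters it is '+'.
Only Alpha, Eta, and Zeta show the derived state '-' for book lungs, supporting them as a clade.
fruit dehiscent: derived state '+' in Eta and Zeta only — synapomorphy for {Eta, Zeta}.
webbed digits (derived state '+') is unique to Zeta (autapomorphy; uninformative for grouping).
stipules present: derived state '+' in Alpha, Eta, Gamma, and Zeta only — synapomorphy for {Alpha, Eta, Gamma, Zeta}.
caudal autotomy: derived state '+' in Alpha only — an autapomorphy, so it tells us nothing about relationships among taxa.
All ingroup taxa share the derived state '-' for serrated mandibles; it defines the ingroup but does not resolve relationships within it.
Most parsimonious ingroup topology: (Epsilon,(((Zeta,Eta),Alpha),Gamma)).
Changes per character on this tree: book lungs: 1; fruit dehiscent: 1; webbed digits: 1; stipules present: 1; caudal autotomy: 1; serrated mandibles: 1.
Total = 6.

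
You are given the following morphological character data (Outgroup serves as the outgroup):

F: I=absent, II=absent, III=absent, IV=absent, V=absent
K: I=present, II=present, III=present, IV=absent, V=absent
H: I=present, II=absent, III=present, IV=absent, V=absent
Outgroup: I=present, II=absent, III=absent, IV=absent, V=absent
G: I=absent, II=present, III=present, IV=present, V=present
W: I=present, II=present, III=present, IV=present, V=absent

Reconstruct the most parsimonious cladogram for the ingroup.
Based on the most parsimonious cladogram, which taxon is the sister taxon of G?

Character polarity is set by the outgroup: the derived state is whichever differs from the outgroup's state, so for I the derived state is 'absent', and for the remaining characters it is 'present'.
I (state 'absent') occurs in F and G but conflicts with the nesting implied by the other characters — most parsimoniously interpreted as homoplasy.
II: derived state 'present' in G, K, and W only — synapomorphy for {G, K, W}.
Only G, H, K, and W show the derived state 'present' for III, supporting them as a clade.
Only G and W show the derived state 'present' for IV, supporting them as a clade.
V: derived state 'present' in G only — an autapomorphy, so it tells us nothing about relationships among taxa.
Most parsimonious ingroup topology: ((((W,G),K),H),F).
G and W form a cherry on this tree, so they are sister taxa.

W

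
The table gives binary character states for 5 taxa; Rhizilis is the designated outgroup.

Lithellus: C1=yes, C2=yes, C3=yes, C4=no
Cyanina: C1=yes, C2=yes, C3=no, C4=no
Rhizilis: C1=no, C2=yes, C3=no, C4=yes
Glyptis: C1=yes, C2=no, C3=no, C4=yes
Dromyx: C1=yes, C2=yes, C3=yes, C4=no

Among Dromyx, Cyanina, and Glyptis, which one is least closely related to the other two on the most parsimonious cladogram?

Glyptis

Character polarity is set by the outgroup: the derived state is whichever differs from the outgroup's state, so for C2, C4 the derived state is 'no', and for the remaining characters it is 'yes'.
All ingroup taxa share the derived state 'yes' for C1; it defines the ingroup but does not resolve relationships within it.
C2 (derived state 'no') is unique to Glyptis (autapomorphy; uninformative for grouping).
C3: derived state 'yes' in Dromyx and Lithellus only — synapomorphy for {Dromyx, Lithellus}.
Only Cyanina, Dromyx, and Lithellus show the derived state 'no' for C4, supporting them as a clade.
Most parsimonious ingroup topology: (((Lithellus,Dromyx),Cyanina),Glyptis).
Dromyx and Cyanina share a more recent common ancestor with each other than either does with Glyptis, so Glyptis is the least closely related of the three.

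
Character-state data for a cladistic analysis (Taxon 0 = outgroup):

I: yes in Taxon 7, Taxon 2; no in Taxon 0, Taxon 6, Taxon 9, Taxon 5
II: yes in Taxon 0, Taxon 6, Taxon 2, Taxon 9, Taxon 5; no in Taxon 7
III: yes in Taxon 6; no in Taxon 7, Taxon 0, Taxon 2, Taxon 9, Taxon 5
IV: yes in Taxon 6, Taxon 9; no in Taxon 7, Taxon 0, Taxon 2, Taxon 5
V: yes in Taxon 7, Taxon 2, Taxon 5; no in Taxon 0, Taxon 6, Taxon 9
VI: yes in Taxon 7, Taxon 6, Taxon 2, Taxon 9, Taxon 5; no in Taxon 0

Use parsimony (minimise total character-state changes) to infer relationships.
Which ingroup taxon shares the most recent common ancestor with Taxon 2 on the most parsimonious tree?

Character polarity is set by the outgroup: the derived state is whichever differs from the outgroup's state, so for II the derived state is 'no', and for the remaining characters it is 'yes'.
I: derived state 'yes' in Taxon 2 and Taxon 7 only — synapomorphy for {Taxon 2, Taxon 7}.
II (derived state 'no') is unique to Taxon 7 (autapomorphy; uninformative for grouping).
III (derived state 'yes') is unique to Taxon 6 (autapomorphy; uninformative for grouping).
IV: derived state 'yes' in Taxon 6 and Taxon 9 only — synapomorphy for {Taxon 6, Taxon 9}.
V (derived state 'yes') is shared by Taxon 2, Taxon 5, and Taxon 7 — a synapomorphy uniting that clade.
All ingroup taxa share the derived state 'yes' for VI; it defines the ingroup but does not resolve relationships within it.
Most parsimonious ingroup topology: ((Taxon 5,(Taxon 2,Taxon 7)),(Taxon 6,Taxon 9)).
Taxon 2 and Taxon 7 form a cherry on this tree, so they are sister taxa.

Taxon 7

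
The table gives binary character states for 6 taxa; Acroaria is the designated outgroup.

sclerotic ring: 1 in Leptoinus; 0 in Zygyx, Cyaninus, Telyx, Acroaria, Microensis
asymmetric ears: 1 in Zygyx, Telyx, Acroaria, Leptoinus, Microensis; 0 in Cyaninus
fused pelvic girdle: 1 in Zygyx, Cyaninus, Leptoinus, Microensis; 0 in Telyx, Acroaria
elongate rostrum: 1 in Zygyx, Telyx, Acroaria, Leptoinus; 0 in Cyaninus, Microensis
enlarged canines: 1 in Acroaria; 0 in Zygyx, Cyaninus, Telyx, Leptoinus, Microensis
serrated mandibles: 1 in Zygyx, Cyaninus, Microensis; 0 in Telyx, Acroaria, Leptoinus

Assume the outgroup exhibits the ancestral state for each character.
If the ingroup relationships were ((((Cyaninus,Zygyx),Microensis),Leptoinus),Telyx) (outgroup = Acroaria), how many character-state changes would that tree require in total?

Map each character onto ((((Cyaninus,Zygyx),Microensis),Leptoinus),Telyx) (rooted by Acroaria) and count the minimum state changes it requires (Fitch parsimony):
sclerotic ring: 1; asymmetric ears: 1; fused pelvic girdle: 1; elongate rostrum: 2; enlarged canines: 1; serrated mandibles: 1.
Total tree length = 7.

7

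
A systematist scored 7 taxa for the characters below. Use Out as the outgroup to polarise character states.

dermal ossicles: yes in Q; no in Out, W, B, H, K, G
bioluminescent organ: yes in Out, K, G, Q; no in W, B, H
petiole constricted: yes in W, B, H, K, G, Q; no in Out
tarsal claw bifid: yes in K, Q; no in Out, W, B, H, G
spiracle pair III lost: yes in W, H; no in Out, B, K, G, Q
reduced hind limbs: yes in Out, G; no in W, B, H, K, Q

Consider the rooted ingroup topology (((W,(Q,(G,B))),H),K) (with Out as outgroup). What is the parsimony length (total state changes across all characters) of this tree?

11

Map each character onto (((W,(Q,(G,B))),H),K) (rooted by Out) and count the minimum state changes it requires (Fitch parsimony):
dermal ossicles: 1; bioluminescent organ: 3; petiole constricted: 1; tarsal claw bifid: 2; spiracle pair III lost: 2; reduced hind limbs: 2.
Total tree length = 11.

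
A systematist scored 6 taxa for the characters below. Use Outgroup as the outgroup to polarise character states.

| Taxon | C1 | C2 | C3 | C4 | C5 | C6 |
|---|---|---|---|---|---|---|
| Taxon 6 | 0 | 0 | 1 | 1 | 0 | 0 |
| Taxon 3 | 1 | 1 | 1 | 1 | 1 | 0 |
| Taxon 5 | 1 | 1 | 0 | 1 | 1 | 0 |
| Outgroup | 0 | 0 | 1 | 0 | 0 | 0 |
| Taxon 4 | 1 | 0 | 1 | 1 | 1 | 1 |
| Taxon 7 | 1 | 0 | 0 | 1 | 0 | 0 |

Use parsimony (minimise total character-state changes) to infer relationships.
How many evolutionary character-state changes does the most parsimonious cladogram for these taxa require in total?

7

Character polarity is set by the outgroup: the derived state is whichever differs from the outgroup's state, so for C3 the derived state is '0', and for the remaining characters it is '1'.
C1 (derived state '1') is shared by Taxon 3, Taxon 4, Taxon 5, and Taxon 7 — a synapomorphy uniting that clade.
Only Taxon 3 and Taxon 5 show the derived state '1' for C2, supporting them as a clade.
C3 groups Taxon 5 and Taxon 7, which is incompatible with the clades supported by the remaining characters; treating it as convergent (homoplasy) costs fewer steps than any alternative tree.
All ingroup taxa share the derived state '1' for C4; it defines the ingroup but does not resolve relationships within it.
C5 (derived state '1') is shared by Taxon 3, Taxon 4, and Taxon 5 — a synapomorphy uniting that clade.
C6: derived state '1' in Taxon 4 only — an autapomorphy, so it tells us nothing about relationships among taxa.
Most parsimonious ingroup topology: (Taxon 6,(((Taxon 5,Taxon 3),Taxon 4),Taxon 7)).
Changes per character on this tree: C1: 1; C2: 1; C3: 2; C4: 1; C5: 1; C6: 1.
Total = 7.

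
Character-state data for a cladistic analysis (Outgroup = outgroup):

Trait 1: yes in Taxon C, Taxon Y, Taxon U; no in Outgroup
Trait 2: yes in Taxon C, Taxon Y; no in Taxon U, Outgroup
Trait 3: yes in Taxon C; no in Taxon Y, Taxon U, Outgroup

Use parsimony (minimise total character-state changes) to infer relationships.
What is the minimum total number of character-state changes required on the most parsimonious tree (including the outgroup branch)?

The outgroup has state 'no' for every character, so 'yes' is the derived state throughout.
All ingroup taxa share the derived state 'yes' for Trait 1; it defines the ingroup but does not resolve relationships within it.
Trait 2: derived state 'yes' in Taxon C and Taxon Y only — synapomorphy for {Taxon C, Taxon Y}.
Trait 3: derived state 'yes' in Taxon C only — an autapomorphy, so it tells us nothing about relationships among taxa.
Most parsimonious ingroup topology: ((Taxon Y,Taxon C),Taxon U).
Changes per character on this tree: Trait 1: 1; Trait 2: 1; Trait 3: 1.
Total = 3.

3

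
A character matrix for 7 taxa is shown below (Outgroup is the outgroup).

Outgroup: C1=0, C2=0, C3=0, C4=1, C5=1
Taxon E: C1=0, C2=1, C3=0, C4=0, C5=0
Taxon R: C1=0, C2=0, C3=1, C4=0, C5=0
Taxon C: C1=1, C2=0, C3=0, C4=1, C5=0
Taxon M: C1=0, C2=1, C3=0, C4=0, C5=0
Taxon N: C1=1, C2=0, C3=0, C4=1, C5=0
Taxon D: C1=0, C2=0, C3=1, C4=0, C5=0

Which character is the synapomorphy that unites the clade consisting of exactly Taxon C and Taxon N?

C1

Character polarity is set by the outgroup: the derived state is whichever differs from the outgroup's state, so for C4, C5 the derived state is '0', and for the remaining characters it is '1'.
C1 (derived state '1') is shared by Taxon C and Taxon N — a synapomorphy uniting that clade.
Only Taxon E and Taxon M show the derived state '1' for C2, supporting them as a clade.
C3: derived state '1' in Taxon D and Taxon R only — synapomorphy for {Taxon D, Taxon R}.
C4: derived state '0' in Taxon D, Taxon E, Taxon M, and Taxon R only — synapomorphy for {Taxon D, Taxon E, Taxon M, Taxon R}.
All ingroup taxa share the derived state '0' for C5; it defines the ingroup but does not resolve relationships within it.
Most parsimonious ingroup topology: (((Taxon E,Taxon M),(Taxon R,Taxon D)),(Taxon C,Taxon N)).
The clade {Taxon C, Taxon N} is supported by C1: its derived state '1' occurs in exactly those taxa and in no other taxon (including the outgroup).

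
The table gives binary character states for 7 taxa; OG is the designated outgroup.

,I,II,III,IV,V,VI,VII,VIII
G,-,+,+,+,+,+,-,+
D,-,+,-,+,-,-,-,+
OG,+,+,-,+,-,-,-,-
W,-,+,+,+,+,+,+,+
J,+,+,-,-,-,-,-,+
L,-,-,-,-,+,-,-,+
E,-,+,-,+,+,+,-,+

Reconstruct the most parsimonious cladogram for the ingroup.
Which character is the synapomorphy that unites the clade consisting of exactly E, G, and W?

Character polarity is set by the outgroup: the derived state is whichever differs from the outgroup's state, so for I, II, IV the derived state is '-', and for the remaining characters it is '+'.
I: derived state '-' in D, E, G, L, and W only — synapomorphy for {D, E, G, L, W}.
II (derived state '-') is unique to L (autapomorphy; uninformative for grouping).
III: derived state '+' in G and W only — synapomorphy for {G, W}.
IV groups J and L, which is incompatible with the clades supported by the remaining characters; treating it as convergent (homoplasy) costs fewer steps than any alternative tree.
V (derived state '+') is shared by E, G, L, and W — a synapomorphy uniting that clade.
VI (derived state '+') is shared by E, G, and W — a synapomorphy uniting that clade.
VII: derived state '+' in W only — an autapomorphy, so it tells us nothing about relationships among taxa.
All ingroup taxa share the derived state '+' for VIII; it defines the ingroup but does not resolve relationships within it.
Most parsimonious ingroup topology: (((L,((W,G),E)),D),J).
The clade {E, G, W} is supported by VI: its derived state '+' occurs in exactly those taxa and in no other taxon (including the outgroup).

VI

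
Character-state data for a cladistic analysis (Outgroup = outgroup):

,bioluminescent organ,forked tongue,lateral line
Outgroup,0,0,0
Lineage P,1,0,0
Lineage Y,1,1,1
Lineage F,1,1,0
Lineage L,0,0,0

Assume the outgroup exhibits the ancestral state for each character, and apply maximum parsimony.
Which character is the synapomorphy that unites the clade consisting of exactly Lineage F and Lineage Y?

forked tongue

The outgroup has state '0' for every character, so '1' is the derived state throughout.
Only Lineage F, Lineage P, and Lineage Y show the derived state '1' for bioluminescent organ, supporting them as a clade.
forked tongue: derived state '1' in Lineage F and Lineage Y only — synapomorphy for {Lineage F, Lineage Y}.
lateral line (derived state '1') is unique to Lineage Y (autapomorphy; uninformative for grouping).
Most parsimonious ingroup topology: ((Lineage P,(Lineage Y,Lineage F)),Lineage L).
The clade {Lineage F, Lineage Y} is supported by forked tongue: its derived state '1' occurs in exactly those taxa and in no other taxon (including the outgroup).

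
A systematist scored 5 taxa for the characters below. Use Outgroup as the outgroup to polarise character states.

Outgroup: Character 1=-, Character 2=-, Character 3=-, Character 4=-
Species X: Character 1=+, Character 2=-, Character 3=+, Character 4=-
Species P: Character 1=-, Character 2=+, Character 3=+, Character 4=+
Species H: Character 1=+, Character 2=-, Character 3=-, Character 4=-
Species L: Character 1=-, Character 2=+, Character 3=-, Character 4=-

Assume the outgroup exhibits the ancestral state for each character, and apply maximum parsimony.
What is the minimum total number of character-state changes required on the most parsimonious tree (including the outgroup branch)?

The outgroup has state '-' for every character, so '+' is the derived state throughout.
Character 1 (derived state '+') is shared by Species H and Species X — a synapomorphy uniting that clade.
Only Species L and Species P show the derived state '+' for Character 2, supporting them as a clade.
Character 3 groups Species P and Species X, which is incompatible with the clades supported by the remaining characters; treating it as convergent (homoplasy) costs fewer steps than any alternative tree.
Character 4: derived state '+' in Species P only — an autapomorphy, so it tells us nothing about relationships among taxa.
Most parsimonious ingroup topology: ((Species X,Species H),(Species P,Species L)).
Changes per character on this tree: Character 1: 1; Character 2: 1; Character 3: 2; Character 4: 1.
Total = 5.

5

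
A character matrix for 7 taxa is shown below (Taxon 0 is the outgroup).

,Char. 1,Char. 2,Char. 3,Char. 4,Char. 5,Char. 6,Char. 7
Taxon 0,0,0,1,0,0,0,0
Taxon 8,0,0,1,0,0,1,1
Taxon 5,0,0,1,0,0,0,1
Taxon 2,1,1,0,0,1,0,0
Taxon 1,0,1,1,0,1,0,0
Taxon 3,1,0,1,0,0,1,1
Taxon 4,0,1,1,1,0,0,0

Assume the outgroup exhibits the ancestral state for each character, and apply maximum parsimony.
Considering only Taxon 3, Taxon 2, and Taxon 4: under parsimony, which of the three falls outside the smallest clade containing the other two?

Taxon 3

Character polarity is set by the outgroup: the derived state is whichever differs from the outgroup's state, so for Char. 3 the derived state is '0', and for the remaining characters it is '1'.
Char. 1 groups Taxon 2 and Taxon 3, which is incompatible with the clades supported by the remaining characters; treating it as convergent (homoplasy) costs fewer steps than any alternative tree.
Only Taxon 1, Taxon 2, and Taxon 4 show the derived state '1' for Char. 2, supporting them as a clade.
Char. 3: derived state '0' in Taxon 2 only — an autapomorphy, so it tells us nothing about relationships among taxa.
Char. 4 (derived state '1') is unique to Taxon 4 (autapomorphy; uninformative for grouping).
Only Taxon 1 and Taxon 2 show the derived state '1' for Char. 5, supporting them as a clade.
Char. 6: derived state '1' in Taxon 3 and Taxon 8 only — synapomorphy for {Taxon 3, Taxon 8}.
Char. 7 (derived state '1') is shared by Taxon 3, Taxon 5, and Taxon 8 — a synapomorphy uniting that clade.
Most parsimonious ingroup topology: (((Taxon 8,Taxon 3),Taxon 5),((Taxon 2,Taxon 1),Taxon 4)).
Taxon 4 and Taxon 2 share a more recent common ancestor with each other than either does with Taxon 3, so Taxon 3 is the least closely related of the three.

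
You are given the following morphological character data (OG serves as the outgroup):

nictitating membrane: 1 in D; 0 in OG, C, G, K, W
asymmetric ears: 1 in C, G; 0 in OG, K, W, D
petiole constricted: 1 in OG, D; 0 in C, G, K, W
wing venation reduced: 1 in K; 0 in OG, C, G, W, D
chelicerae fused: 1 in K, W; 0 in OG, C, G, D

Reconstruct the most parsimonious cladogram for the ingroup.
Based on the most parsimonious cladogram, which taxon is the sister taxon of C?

G

Character polarity is set by the outgroup: the derived state is whichever differs from the outgroup's state, so for petiole constricted the derived state is '0', and for the remaining characters it is '1'.
nictitating membrane: derived state '1' in D only — an autapomorphy, so it tells us nothing about relationships among taxa.
asymmetric ears: derived state '1' in C and G only — synapomorphy for {C, G}.
petiole constricted: derived state '0' in C, G, K, and W only — synapomorphy for {C, G, K, W}.
wing venation reduced (derived state '1') is unique to K (autapomorphy; uninformative for grouping).
chelicerae fused: derived state '1' in K and W only — synapomorphy for {K, W}.
Most parsimonious ingroup topology: (((C,G),(K,W)),D).
C and G form a cherry on this tree, so they are sister taxa.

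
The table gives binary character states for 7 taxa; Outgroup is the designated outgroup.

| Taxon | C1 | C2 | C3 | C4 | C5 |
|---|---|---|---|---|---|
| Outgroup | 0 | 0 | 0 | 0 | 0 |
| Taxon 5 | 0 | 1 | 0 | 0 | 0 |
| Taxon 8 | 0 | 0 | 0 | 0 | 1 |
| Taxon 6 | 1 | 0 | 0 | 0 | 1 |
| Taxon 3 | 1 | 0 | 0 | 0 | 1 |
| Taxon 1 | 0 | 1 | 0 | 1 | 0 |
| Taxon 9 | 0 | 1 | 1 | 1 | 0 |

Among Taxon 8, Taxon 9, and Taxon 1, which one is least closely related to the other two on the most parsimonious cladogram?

Taxon 8

The outgroup has state '0' for every character, so '1' is the derived state throughout.
C1: derived state '1' in Taxon 3 and Taxon 6 only — synapomorphy for {Taxon 3, Taxon 6}.
C2: derived state '1' in Taxon 1, Taxon 5, and Taxon 9 only — synapomorphy for {Taxon 1, Taxon 5, Taxon 9}.
C3: derived state '1' in Taxon 9 only — an autapomorphy, so it tells us nothing about relationships among taxa.
C4: derived state '1' in Taxon 1 and Taxon 9 only — synapomorphy for {Taxon 1, Taxon 9}.
Only Taxon 3, Taxon 6, and Taxon 8 show the derived state '1' for C5, supporting them as a clade.
Most parsimonious ingroup topology: ((Taxon 5,(Taxon 1,Taxon 9)),(Taxon 8,(Taxon 6,Taxon 3))).
Taxon 9 and Taxon 1 share a more recent common ancestor with each other than either does with Taxon 8, so Taxon 8 is the least closely related of the three.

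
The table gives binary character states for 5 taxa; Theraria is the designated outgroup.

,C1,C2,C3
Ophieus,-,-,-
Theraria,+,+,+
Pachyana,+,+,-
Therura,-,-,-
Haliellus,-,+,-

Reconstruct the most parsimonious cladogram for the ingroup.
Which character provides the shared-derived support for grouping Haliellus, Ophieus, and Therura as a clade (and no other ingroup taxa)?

The outgroup has state '+' for every character, so '-' is the derived state throughout.
C1 (derived state '-') is shared by Haliellus, Ophieus, and Therura — a synapomorphy uniting that clade.
Only Ophieus and Therura show the derived state '-' for C2, supporting them as a clade.
All ingroup taxa share the derived state '-' for C3; it defines the ingroup but does not resolve relationships within it.
Most parsimonious ingroup topology: ((Haliellus,(Therura,Ophieus)),Pachyana).
The clade {Haliellus, Ophieus, Therura} is supported by C1: its derived state '-' occurs in exactly those taxa and in no other taxon (including the outgroup).

C1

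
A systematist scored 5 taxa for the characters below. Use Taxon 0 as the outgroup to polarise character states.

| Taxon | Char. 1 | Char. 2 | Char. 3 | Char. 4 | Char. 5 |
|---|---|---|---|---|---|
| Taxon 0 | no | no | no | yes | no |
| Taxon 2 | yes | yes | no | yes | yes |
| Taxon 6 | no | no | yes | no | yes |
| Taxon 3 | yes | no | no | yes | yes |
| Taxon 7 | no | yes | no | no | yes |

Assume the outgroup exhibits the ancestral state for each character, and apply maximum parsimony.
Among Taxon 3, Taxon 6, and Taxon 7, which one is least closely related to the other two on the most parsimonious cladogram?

Character polarity is set by the outgroup: the derived state is whichever differs from the outgroup's state, so for Char. 4 the derived state is 'no', and for the remaining characters it is 'yes'.
Char. 1 (derived state 'yes') is shared by Taxon 2 and Taxon 3 — a synapomorphy uniting that clade.
Char. 2 groups Taxon 2 and Taxon 7, which is incompatible with the clades supported by the remaining characters; treating it as convergent (homoplasy) costs fewer steps than any alternative tree.
Char. 3 (derived state 'yes') is unique to Taxon 6 (autapomorphy; uninformative for grouping).
Char. 4: derived state 'no' in Taxon 6 and Taxon 7 only — synapomorphy for {Taxon 6, Taxon 7}.
All ingroup taxa share the derived state 'yes' for Char. 5; it defines the ingroup but does not resolve relationships within it.
Most parsimonious ingroup topology: ((Taxon 2,Taxon 3),(Taxon 6,Taxon 7)).
Taxon 6 and Taxon 7 share a more recent common ancestor with each other than either does with Taxon 3, so Taxon 3 is the least closely related of the three.

Taxon 3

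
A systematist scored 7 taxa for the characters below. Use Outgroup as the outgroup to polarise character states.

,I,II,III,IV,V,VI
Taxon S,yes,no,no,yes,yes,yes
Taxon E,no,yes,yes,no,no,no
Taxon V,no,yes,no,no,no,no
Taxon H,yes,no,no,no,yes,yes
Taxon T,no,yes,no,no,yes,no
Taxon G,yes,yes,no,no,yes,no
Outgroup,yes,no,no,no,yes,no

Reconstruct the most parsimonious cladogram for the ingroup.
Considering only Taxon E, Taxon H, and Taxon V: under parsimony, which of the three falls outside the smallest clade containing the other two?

Character polarity is set by the outgroup: the derived state is whichever differs from the outgroup's state, so for I, V the derived state is 'no', and for the remaining characters it is 'yes'.
I: derived state 'no' in Taxon E, Taxon T, and Taxon V only — synapomorphy for {Taxon E, Taxon T, Taxon V}.
II: derived state 'yes' in Taxon E, Taxon G, Taxon T, and Taxon V only — synapomorphy for {Taxon E, Taxon G, Taxon T, Taxon V}.
III: derived state 'yes' in Taxon E only — an autapomorphy, so it tells us nothing about relationships among taxa.
IV: derived state 'yes' in Taxon S only — an autapomorphy, so it tells us nothing about relationships among taxa.
Only Taxon E and Taxon V show the derived state 'no' for V, supporting them as a clade.
VI: derived state 'yes' in Taxon H and Taxon S only — synapomorphy for {Taxon H, Taxon S}.
Most parsimonious ingroup topology: ((((Taxon V,Taxon E),Taxon T),Taxon G),(Taxon H,Taxon S)).
Taxon E and Taxon V share a more recent common ancestor with each other than either does with Taxon H, so Taxon H is the least closely related of the three.

Taxon H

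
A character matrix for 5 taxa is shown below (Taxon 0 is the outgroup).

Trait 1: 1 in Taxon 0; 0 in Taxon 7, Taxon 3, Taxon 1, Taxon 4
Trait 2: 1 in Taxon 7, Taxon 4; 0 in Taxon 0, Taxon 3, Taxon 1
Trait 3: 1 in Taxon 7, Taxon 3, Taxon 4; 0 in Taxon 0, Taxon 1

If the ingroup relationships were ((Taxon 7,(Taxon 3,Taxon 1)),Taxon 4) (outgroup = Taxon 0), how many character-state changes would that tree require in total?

5

Map each character onto ((Taxon 7,(Taxon 3,Taxon 1)),Taxon 4) (rooted by Taxon 0) and count the minimum state changes it requires (Fitch parsimony):
Trait 1: 1; Trait 2: 2; Trait 3: 2.
Total tree length = 5.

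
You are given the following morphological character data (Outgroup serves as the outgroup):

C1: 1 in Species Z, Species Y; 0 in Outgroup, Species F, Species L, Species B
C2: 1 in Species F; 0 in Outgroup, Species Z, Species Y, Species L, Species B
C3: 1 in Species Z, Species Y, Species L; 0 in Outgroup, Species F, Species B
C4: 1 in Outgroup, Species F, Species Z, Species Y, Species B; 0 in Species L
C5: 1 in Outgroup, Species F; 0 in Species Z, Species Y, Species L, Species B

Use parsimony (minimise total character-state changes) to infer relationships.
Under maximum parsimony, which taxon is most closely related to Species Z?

Species Y

Character polarity is set by the outgroup: the derived state is whichever differs from the outgroup's state, so for C4, C5 the derived state is '0', and for the remaining characters it is '1'.
Only Species Y and Species Z show the derived state '1' for C1, supporting them as a clade.
C2: derived state '1' in Species F only — an autapomorphy, so it tells us nothing about relationships among taxa.
Only Species L, Species Y, and Species Z show the derived state '1' for C3, supporting them as a clade.
C4 (derived state '0') is unique to Species L (autapomorphy; uninformative for grouping).
C5 (derived state '0') is shared by Species B, Species L, Species Y, and Species Z — a synapomorphy uniting that clade.
Most parsimonious ingroup topology: (Species F,(((Species Z,Species Y),Species L),Species B)).
Species Z and Species Y form a cherry on this tree, so they are sister taxa.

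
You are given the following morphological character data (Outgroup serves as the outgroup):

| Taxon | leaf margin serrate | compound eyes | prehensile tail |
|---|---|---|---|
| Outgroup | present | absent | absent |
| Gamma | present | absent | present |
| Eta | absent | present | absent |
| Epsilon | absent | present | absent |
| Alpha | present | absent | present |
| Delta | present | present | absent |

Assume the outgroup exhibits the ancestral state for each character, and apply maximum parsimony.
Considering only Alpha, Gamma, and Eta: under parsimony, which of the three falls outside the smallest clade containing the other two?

Eta

Character polarity is set by the outgroup: the derived state is whichever differs from the outgroup's state, so for leaf margin serrate the derived state is 'absent', and for the remaining characters it is 'present'.
Only Epsilon and Eta show the derived state 'absent' for leaf margin serrate, supporting them as a clade.
compound eyes (derived state 'present') is shared by Delta, Epsilon, and Eta — a synapomorphy uniting that clade.
prehensile tail (derived state 'present') is shared by Alpha and Gamma — a synapomorphy uniting that clade.
Most parsimonious ingroup topology: ((Gamma,Alpha),((Eta,Epsilon),Delta)).
Gamma and Alpha share a more recent common ancestor with each other than either does with Eta, so Eta is the least closely related of the three.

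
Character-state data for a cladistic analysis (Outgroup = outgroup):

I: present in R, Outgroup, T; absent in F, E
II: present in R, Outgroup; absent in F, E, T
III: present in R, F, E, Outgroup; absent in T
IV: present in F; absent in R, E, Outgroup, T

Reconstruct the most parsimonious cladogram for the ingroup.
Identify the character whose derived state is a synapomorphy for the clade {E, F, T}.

II

Character polarity is set by the outgroup: the derived state is whichever differs from the outgroup's state, so for I, II, III the derived state is 'absent', and for the remaining characters it is 'present'.
Only E and F show the derived state 'absent' for I, supporting them as a clade.
Only E, F, and T show the derived state 'absent' for II, supporting them as a clade.
III: derived state 'absent' in T only — an autapomorphy, so it tells us nothing about relationships among taxa.
IV: derived state 'present' in F only — an autapomorphy, so it tells us nothing about relationships among taxa.
Most parsimonious ingroup topology: (((F,E),T),R).
The clade {E, F, T} is supported by II: its derived state 'absent' occurs in exactly those taxa and in no other taxon (including the outgroup).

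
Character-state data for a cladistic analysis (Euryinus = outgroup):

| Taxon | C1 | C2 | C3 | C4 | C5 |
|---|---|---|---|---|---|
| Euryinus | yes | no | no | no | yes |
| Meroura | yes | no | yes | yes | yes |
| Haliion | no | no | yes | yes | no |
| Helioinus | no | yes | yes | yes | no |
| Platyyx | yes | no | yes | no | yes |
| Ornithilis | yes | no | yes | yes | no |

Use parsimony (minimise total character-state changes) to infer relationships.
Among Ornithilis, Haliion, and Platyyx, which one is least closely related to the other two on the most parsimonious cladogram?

Platyyx

Character polarity is set by the outgroup: the derived state is whichever differs from the outgroup's state, so for C1, C5 the derived state is 'no', and for the remaining characters it is 'yes'.
C1 (derived state 'no') is shared by Haliion and Helioinus — a synapomorphy uniting that clade.
C2: derived state 'yes' in Helioinus only — an autapomorphy, so it tells us nothing about relationships among taxa.
All ingroup taxa share the derived state 'yes' for C3; it defines the ingroup but does not resolve relationships within it.
C4 (derived state 'yes') is shared by Haliion, Helioinus, Meroura, and Ornithilis — a synapomorphy uniting that clade.
Only Haliion, Helioinus, and Ornithilis show the derived state 'no' for C5, supporting them as a clade.
Most parsimonious ingroup topology: ((Meroura,((Haliion,Helioinus),Ornithilis)),Platyyx).
Ornithilis and Haliion share a more recent common ancestor with each other than either does with Platyyx, so Platyyx is the least closely related of the three.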